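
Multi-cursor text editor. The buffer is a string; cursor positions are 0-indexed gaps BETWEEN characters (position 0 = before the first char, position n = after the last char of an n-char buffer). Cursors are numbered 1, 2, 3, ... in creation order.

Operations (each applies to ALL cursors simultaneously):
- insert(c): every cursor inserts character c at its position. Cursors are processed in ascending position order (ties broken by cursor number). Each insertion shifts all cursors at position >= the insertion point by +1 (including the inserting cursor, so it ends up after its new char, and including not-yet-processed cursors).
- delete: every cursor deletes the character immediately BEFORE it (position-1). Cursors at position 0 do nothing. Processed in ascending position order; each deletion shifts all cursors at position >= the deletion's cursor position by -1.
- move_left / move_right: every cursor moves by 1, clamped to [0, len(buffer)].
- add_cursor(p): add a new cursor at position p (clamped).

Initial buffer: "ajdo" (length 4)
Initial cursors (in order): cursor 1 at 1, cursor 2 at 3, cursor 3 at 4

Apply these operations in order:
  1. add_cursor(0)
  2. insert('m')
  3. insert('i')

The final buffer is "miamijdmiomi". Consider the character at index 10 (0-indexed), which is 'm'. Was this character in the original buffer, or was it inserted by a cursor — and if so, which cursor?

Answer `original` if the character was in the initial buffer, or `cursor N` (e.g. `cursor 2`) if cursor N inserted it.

Answer: cursor 3

Derivation:
After op 1 (add_cursor(0)): buffer="ajdo" (len 4), cursors c4@0 c1@1 c2@3 c3@4, authorship ....
After op 2 (insert('m')): buffer="mamjdmom" (len 8), cursors c4@1 c1@3 c2@6 c3@8, authorship 4.1..2.3
After op 3 (insert('i')): buffer="miamijdmiomi" (len 12), cursors c4@2 c1@5 c2@9 c3@12, authorship 44.11..22.33
Authorship (.=original, N=cursor N): 4 4 . 1 1 . . 2 2 . 3 3
Index 10: author = 3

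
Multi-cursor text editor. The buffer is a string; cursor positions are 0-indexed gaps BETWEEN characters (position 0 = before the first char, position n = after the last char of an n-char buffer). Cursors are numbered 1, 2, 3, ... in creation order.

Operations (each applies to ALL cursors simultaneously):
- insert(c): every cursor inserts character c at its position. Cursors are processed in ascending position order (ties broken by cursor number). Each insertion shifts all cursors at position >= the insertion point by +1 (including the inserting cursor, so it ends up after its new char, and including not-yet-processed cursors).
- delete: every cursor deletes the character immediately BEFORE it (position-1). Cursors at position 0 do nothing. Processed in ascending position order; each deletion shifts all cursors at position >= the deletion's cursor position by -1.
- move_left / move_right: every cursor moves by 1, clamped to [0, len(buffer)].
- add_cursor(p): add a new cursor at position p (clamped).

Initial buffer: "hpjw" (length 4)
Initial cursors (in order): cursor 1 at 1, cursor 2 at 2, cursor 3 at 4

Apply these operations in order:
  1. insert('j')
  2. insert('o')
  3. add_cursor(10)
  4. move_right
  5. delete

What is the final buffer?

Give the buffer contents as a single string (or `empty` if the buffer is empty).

Answer: hjojow

Derivation:
After op 1 (insert('j')): buffer="hjpjjwj" (len 7), cursors c1@2 c2@4 c3@7, authorship .1.2..3
After op 2 (insert('o')): buffer="hjopjojwjo" (len 10), cursors c1@3 c2@6 c3@10, authorship .11.22..33
After op 3 (add_cursor(10)): buffer="hjopjojwjo" (len 10), cursors c1@3 c2@6 c3@10 c4@10, authorship .11.22..33
After op 4 (move_right): buffer="hjopjojwjo" (len 10), cursors c1@4 c2@7 c3@10 c4@10, authorship .11.22..33
After op 5 (delete): buffer="hjojow" (len 6), cursors c1@3 c2@5 c3@6 c4@6, authorship .1122.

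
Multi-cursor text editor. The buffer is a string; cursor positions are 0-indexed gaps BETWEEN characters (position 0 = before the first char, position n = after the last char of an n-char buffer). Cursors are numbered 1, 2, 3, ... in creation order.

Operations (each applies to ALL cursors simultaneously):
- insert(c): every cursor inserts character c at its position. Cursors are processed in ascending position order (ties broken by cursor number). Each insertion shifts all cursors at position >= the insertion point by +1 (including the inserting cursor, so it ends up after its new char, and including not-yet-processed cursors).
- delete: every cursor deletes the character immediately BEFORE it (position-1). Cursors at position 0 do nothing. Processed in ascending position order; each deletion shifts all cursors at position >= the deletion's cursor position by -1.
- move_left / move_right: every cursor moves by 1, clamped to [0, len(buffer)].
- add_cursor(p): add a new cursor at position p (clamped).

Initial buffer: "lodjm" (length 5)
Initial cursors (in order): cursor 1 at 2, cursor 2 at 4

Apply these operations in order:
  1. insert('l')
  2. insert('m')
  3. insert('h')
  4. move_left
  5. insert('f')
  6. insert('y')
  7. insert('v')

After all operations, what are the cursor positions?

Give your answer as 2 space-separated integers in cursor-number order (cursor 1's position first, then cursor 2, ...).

Answer: 7 15

Derivation:
After op 1 (insert('l')): buffer="loldjlm" (len 7), cursors c1@3 c2@6, authorship ..1..2.
After op 2 (insert('m')): buffer="lolmdjlmm" (len 9), cursors c1@4 c2@8, authorship ..11..22.
After op 3 (insert('h')): buffer="lolmhdjlmhm" (len 11), cursors c1@5 c2@10, authorship ..111..222.
After op 4 (move_left): buffer="lolmhdjlmhm" (len 11), cursors c1@4 c2@9, authorship ..111..222.
After op 5 (insert('f')): buffer="lolmfhdjlmfhm" (len 13), cursors c1@5 c2@11, authorship ..1111..2222.
After op 6 (insert('y')): buffer="lolmfyhdjlmfyhm" (len 15), cursors c1@6 c2@13, authorship ..11111..22222.
After op 7 (insert('v')): buffer="lolmfyvhdjlmfyvhm" (len 17), cursors c1@7 c2@15, authorship ..111111..222222.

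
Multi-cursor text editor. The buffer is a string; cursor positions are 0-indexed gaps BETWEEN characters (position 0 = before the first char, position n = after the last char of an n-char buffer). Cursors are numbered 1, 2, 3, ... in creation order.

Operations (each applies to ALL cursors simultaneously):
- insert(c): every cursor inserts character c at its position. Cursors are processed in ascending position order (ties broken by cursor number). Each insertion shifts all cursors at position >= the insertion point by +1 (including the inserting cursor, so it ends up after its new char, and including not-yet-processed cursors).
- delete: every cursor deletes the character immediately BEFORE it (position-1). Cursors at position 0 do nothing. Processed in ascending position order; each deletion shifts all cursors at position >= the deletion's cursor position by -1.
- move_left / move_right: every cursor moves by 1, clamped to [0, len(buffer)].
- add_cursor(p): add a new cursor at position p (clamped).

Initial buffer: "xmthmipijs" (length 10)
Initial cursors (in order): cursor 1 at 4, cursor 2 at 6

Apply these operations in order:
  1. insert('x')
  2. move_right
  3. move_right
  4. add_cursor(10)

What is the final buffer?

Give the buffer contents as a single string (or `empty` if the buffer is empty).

Answer: xmthxmixpijs

Derivation:
After op 1 (insert('x')): buffer="xmthxmixpijs" (len 12), cursors c1@5 c2@8, authorship ....1..2....
After op 2 (move_right): buffer="xmthxmixpijs" (len 12), cursors c1@6 c2@9, authorship ....1..2....
After op 3 (move_right): buffer="xmthxmixpijs" (len 12), cursors c1@7 c2@10, authorship ....1..2....
After op 4 (add_cursor(10)): buffer="xmthxmixpijs" (len 12), cursors c1@7 c2@10 c3@10, authorship ....1..2....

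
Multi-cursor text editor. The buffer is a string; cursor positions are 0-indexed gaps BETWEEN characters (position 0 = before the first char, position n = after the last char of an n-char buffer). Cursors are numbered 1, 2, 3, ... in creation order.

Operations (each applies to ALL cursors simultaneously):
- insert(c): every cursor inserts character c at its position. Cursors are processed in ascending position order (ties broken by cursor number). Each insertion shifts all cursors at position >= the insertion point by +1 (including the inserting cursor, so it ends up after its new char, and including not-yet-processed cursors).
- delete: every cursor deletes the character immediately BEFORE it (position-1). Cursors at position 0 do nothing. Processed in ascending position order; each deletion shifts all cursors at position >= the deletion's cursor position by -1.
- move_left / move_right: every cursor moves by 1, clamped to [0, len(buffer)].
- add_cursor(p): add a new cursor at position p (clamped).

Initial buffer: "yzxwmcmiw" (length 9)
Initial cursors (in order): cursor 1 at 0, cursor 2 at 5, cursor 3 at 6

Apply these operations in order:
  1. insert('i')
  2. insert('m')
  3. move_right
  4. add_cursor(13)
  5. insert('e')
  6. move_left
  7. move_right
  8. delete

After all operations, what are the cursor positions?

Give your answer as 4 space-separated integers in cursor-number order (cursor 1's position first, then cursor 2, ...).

Answer: 3 10 13 13

Derivation:
After op 1 (insert('i')): buffer="iyzxwmicimiw" (len 12), cursors c1@1 c2@7 c3@9, authorship 1.....2.3...
After op 2 (insert('m')): buffer="imyzxwmimcimmiw" (len 15), cursors c1@2 c2@9 c3@12, authorship 11.....22.33...
After op 3 (move_right): buffer="imyzxwmimcimmiw" (len 15), cursors c1@3 c2@10 c3@13, authorship 11.....22.33...
After op 4 (add_cursor(13)): buffer="imyzxwmimcimmiw" (len 15), cursors c1@3 c2@10 c3@13 c4@13, authorship 11.....22.33...
After op 5 (insert('e')): buffer="imyezxwmimceimmeeiw" (len 19), cursors c1@4 c2@12 c3@17 c4@17, authorship 11.1....22.233.34..
After op 6 (move_left): buffer="imyezxwmimceimmeeiw" (len 19), cursors c1@3 c2@11 c3@16 c4@16, authorship 11.1....22.233.34..
After op 7 (move_right): buffer="imyezxwmimceimmeeiw" (len 19), cursors c1@4 c2@12 c3@17 c4@17, authorship 11.1....22.233.34..
After op 8 (delete): buffer="imyzxwmimcimmiw" (len 15), cursors c1@3 c2@10 c3@13 c4@13, authorship 11.....22.33...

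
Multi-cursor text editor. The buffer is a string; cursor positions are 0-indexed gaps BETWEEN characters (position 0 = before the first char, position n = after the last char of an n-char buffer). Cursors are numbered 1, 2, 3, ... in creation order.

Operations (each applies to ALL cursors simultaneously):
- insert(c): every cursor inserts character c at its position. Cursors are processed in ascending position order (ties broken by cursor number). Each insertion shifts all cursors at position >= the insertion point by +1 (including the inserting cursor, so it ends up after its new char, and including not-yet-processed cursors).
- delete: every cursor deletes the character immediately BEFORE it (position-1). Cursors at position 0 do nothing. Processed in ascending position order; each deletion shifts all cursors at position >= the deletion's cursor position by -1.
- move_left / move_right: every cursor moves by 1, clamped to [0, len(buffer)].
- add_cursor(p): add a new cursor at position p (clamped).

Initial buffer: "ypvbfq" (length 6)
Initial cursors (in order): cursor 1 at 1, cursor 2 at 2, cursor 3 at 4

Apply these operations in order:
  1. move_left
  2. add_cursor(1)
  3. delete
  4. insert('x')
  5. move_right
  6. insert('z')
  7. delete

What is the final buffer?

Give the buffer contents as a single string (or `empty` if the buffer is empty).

After op 1 (move_left): buffer="ypvbfq" (len 6), cursors c1@0 c2@1 c3@3, authorship ......
After op 2 (add_cursor(1)): buffer="ypvbfq" (len 6), cursors c1@0 c2@1 c4@1 c3@3, authorship ......
After op 3 (delete): buffer="pbfq" (len 4), cursors c1@0 c2@0 c4@0 c3@1, authorship ....
After op 4 (insert('x')): buffer="xxxpxbfq" (len 8), cursors c1@3 c2@3 c4@3 c3@5, authorship 124.3...
After op 5 (move_right): buffer="xxxpxbfq" (len 8), cursors c1@4 c2@4 c4@4 c3@6, authorship 124.3...
After op 6 (insert('z')): buffer="xxxpzzzxbzfq" (len 12), cursors c1@7 c2@7 c4@7 c3@10, authorship 124.1243.3..
After op 7 (delete): buffer="xxxpxbfq" (len 8), cursors c1@4 c2@4 c4@4 c3@6, authorship 124.3...

Answer: xxxpxbfq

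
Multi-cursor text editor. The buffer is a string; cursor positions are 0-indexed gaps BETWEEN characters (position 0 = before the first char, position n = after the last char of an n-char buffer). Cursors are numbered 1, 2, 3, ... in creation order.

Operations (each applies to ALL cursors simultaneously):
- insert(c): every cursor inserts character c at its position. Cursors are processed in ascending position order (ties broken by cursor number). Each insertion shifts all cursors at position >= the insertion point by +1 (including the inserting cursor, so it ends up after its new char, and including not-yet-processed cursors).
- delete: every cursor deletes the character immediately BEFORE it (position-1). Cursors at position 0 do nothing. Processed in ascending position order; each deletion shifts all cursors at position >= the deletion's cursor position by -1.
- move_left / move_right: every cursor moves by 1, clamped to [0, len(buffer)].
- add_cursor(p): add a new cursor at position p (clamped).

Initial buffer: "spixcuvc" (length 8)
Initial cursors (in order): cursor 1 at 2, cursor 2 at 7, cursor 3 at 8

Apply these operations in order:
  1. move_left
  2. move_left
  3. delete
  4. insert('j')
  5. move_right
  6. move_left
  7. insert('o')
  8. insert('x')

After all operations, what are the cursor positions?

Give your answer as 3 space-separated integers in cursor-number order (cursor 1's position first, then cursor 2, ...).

After op 1 (move_left): buffer="spixcuvc" (len 8), cursors c1@1 c2@6 c3@7, authorship ........
After op 2 (move_left): buffer="spixcuvc" (len 8), cursors c1@0 c2@5 c3@6, authorship ........
After op 3 (delete): buffer="spixvc" (len 6), cursors c1@0 c2@4 c3@4, authorship ......
After op 4 (insert('j')): buffer="jspixjjvc" (len 9), cursors c1@1 c2@7 c3@7, authorship 1....23..
After op 5 (move_right): buffer="jspixjjvc" (len 9), cursors c1@2 c2@8 c3@8, authorship 1....23..
After op 6 (move_left): buffer="jspixjjvc" (len 9), cursors c1@1 c2@7 c3@7, authorship 1....23..
After op 7 (insert('o')): buffer="jospixjjoovc" (len 12), cursors c1@2 c2@10 c3@10, authorship 11....2323..
After op 8 (insert('x')): buffer="joxspixjjooxxvc" (len 15), cursors c1@3 c2@13 c3@13, authorship 111....232323..

Answer: 3 13 13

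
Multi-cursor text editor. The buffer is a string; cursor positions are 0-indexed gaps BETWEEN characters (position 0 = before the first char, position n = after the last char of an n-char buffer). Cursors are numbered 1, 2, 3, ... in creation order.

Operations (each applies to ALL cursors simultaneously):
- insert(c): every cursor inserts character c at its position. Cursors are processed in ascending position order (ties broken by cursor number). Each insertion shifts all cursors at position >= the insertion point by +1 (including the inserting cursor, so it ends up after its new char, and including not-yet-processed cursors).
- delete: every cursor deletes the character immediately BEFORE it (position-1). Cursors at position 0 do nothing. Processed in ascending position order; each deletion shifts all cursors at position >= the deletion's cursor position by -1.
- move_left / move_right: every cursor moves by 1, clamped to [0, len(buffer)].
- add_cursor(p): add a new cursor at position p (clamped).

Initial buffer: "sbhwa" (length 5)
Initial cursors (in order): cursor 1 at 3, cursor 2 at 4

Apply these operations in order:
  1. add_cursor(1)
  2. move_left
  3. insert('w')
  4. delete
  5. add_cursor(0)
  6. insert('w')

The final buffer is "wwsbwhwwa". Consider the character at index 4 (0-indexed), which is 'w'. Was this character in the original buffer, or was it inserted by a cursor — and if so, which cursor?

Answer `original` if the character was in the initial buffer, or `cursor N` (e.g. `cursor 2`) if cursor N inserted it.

Answer: cursor 1

Derivation:
After op 1 (add_cursor(1)): buffer="sbhwa" (len 5), cursors c3@1 c1@3 c2@4, authorship .....
After op 2 (move_left): buffer="sbhwa" (len 5), cursors c3@0 c1@2 c2@3, authorship .....
After op 3 (insert('w')): buffer="wsbwhwwa" (len 8), cursors c3@1 c1@4 c2@6, authorship 3..1.2..
After op 4 (delete): buffer="sbhwa" (len 5), cursors c3@0 c1@2 c2@3, authorship .....
After op 5 (add_cursor(0)): buffer="sbhwa" (len 5), cursors c3@0 c4@0 c1@2 c2@3, authorship .....
After op 6 (insert('w')): buffer="wwsbwhwwa" (len 9), cursors c3@2 c4@2 c1@5 c2@7, authorship 34..1.2..
Authorship (.=original, N=cursor N): 3 4 . . 1 . 2 . .
Index 4: author = 1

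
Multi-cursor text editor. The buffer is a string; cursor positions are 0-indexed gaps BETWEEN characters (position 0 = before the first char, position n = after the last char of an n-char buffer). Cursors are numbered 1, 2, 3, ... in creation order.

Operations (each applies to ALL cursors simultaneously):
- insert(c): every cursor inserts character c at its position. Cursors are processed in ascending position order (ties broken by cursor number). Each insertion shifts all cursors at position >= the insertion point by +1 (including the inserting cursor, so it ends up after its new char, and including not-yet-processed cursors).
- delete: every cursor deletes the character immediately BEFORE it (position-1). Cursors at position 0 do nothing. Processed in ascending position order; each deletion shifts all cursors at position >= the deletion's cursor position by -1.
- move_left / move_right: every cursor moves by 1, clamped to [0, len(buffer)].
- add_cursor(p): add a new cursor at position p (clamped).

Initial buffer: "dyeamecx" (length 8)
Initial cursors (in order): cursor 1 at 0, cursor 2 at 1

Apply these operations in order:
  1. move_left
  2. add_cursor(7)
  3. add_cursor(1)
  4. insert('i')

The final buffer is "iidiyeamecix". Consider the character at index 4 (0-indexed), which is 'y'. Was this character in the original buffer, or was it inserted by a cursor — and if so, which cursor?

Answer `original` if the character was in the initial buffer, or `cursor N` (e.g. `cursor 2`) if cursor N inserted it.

After op 1 (move_left): buffer="dyeamecx" (len 8), cursors c1@0 c2@0, authorship ........
After op 2 (add_cursor(7)): buffer="dyeamecx" (len 8), cursors c1@0 c2@0 c3@7, authorship ........
After op 3 (add_cursor(1)): buffer="dyeamecx" (len 8), cursors c1@0 c2@0 c4@1 c3@7, authorship ........
After op 4 (insert('i')): buffer="iidiyeamecix" (len 12), cursors c1@2 c2@2 c4@4 c3@11, authorship 12.4......3.
Authorship (.=original, N=cursor N): 1 2 . 4 . . . . . . 3 .
Index 4: author = original

Answer: original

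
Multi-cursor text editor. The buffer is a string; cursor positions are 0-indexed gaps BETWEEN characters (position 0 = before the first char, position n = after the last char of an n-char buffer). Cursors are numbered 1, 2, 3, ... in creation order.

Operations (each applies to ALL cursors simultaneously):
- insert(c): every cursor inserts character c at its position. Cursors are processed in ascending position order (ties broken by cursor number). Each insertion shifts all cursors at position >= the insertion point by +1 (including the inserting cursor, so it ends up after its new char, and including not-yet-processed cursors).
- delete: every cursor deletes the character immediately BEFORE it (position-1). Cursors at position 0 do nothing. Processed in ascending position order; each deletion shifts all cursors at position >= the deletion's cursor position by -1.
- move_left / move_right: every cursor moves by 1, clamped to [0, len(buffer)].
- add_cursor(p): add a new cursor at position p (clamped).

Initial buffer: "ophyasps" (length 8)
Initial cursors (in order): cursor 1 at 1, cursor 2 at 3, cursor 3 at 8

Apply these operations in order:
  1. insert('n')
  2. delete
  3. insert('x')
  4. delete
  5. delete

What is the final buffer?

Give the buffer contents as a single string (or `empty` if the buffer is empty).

After op 1 (insert('n')): buffer="onphnyaspsn" (len 11), cursors c1@2 c2@5 c3@11, authorship .1..2.....3
After op 2 (delete): buffer="ophyasps" (len 8), cursors c1@1 c2@3 c3@8, authorship ........
After op 3 (insert('x')): buffer="oxphxyaspsx" (len 11), cursors c1@2 c2@5 c3@11, authorship .1..2.....3
After op 4 (delete): buffer="ophyasps" (len 8), cursors c1@1 c2@3 c3@8, authorship ........
After op 5 (delete): buffer="pyasp" (len 5), cursors c1@0 c2@1 c3@5, authorship .....

Answer: pyasp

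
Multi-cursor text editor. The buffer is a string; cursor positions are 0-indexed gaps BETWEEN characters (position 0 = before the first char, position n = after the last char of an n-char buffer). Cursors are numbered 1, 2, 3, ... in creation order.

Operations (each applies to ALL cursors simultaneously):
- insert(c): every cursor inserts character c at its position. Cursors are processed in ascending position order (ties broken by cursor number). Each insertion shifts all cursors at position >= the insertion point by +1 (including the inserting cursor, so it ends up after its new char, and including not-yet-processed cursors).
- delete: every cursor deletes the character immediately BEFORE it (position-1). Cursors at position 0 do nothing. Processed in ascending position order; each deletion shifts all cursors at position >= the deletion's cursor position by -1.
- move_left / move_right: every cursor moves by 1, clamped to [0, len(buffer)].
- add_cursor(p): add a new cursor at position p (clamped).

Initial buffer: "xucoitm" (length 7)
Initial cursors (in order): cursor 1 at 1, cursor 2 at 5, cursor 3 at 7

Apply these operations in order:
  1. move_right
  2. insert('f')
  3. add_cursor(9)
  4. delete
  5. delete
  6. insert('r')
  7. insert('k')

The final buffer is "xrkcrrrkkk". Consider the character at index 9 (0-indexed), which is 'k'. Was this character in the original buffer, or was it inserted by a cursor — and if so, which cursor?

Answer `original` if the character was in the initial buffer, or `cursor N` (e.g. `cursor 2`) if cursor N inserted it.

After op 1 (move_right): buffer="xucoitm" (len 7), cursors c1@2 c2@6 c3@7, authorship .......
After op 2 (insert('f')): buffer="xufcoitfmf" (len 10), cursors c1@3 c2@8 c3@10, authorship ..1....2.3
After op 3 (add_cursor(9)): buffer="xufcoitfmf" (len 10), cursors c1@3 c2@8 c4@9 c3@10, authorship ..1....2.3
After op 4 (delete): buffer="xucoit" (len 6), cursors c1@2 c2@6 c3@6 c4@6, authorship ......
After op 5 (delete): buffer="xc" (len 2), cursors c1@1 c2@2 c3@2 c4@2, authorship ..
After op 6 (insert('r')): buffer="xrcrrr" (len 6), cursors c1@2 c2@6 c3@6 c4@6, authorship .1.234
After op 7 (insert('k')): buffer="xrkcrrrkkk" (len 10), cursors c1@3 c2@10 c3@10 c4@10, authorship .11.234234
Authorship (.=original, N=cursor N): . 1 1 . 2 3 4 2 3 4
Index 9: author = 4

Answer: cursor 4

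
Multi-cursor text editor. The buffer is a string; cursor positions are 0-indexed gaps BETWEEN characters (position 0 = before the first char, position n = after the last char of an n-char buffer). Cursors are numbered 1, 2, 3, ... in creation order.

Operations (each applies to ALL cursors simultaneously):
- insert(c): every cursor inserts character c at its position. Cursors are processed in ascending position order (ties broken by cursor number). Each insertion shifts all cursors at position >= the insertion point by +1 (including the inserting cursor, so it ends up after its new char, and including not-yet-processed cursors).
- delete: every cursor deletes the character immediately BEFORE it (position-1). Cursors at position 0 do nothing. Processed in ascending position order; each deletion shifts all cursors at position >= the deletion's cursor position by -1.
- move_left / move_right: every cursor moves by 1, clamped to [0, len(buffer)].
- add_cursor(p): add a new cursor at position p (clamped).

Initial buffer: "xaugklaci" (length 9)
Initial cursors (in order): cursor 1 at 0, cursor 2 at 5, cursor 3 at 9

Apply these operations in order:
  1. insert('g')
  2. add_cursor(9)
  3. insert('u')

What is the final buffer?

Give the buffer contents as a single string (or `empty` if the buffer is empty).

Answer: guxaugkgulaucigu

Derivation:
After op 1 (insert('g')): buffer="gxaugkglacig" (len 12), cursors c1@1 c2@7 c3@12, authorship 1.....2....3
After op 2 (add_cursor(9)): buffer="gxaugkglacig" (len 12), cursors c1@1 c2@7 c4@9 c3@12, authorship 1.....2....3
After op 3 (insert('u')): buffer="guxaugkgulaucigu" (len 16), cursors c1@2 c2@9 c4@12 c3@16, authorship 11.....22..4..33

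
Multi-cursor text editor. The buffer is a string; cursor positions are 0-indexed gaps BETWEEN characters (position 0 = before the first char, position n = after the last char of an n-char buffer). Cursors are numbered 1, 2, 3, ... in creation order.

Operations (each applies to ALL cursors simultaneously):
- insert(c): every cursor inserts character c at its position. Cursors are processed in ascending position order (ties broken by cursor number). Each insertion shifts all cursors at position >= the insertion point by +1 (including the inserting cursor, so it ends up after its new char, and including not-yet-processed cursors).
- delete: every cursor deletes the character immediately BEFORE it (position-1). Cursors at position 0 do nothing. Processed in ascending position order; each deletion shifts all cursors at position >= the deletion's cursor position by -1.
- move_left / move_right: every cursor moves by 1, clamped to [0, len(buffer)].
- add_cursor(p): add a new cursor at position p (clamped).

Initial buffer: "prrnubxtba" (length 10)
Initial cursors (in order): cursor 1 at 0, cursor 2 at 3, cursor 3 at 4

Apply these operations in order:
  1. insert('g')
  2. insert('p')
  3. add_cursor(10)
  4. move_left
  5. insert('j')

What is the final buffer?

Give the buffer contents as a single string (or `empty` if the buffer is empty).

Answer: gjpprrgjpngjjpubxtba

Derivation:
After op 1 (insert('g')): buffer="gprrgngubxtba" (len 13), cursors c1@1 c2@5 c3@7, authorship 1...2.3......
After op 2 (insert('p')): buffer="gpprrgpngpubxtba" (len 16), cursors c1@2 c2@7 c3@10, authorship 11...22.33......
After op 3 (add_cursor(10)): buffer="gpprrgpngpubxtba" (len 16), cursors c1@2 c2@7 c3@10 c4@10, authorship 11...22.33......
After op 4 (move_left): buffer="gpprrgpngpubxtba" (len 16), cursors c1@1 c2@6 c3@9 c4@9, authorship 11...22.33......
After op 5 (insert('j')): buffer="gjpprrgjpngjjpubxtba" (len 20), cursors c1@2 c2@8 c3@13 c4@13, authorship 111...222.3343......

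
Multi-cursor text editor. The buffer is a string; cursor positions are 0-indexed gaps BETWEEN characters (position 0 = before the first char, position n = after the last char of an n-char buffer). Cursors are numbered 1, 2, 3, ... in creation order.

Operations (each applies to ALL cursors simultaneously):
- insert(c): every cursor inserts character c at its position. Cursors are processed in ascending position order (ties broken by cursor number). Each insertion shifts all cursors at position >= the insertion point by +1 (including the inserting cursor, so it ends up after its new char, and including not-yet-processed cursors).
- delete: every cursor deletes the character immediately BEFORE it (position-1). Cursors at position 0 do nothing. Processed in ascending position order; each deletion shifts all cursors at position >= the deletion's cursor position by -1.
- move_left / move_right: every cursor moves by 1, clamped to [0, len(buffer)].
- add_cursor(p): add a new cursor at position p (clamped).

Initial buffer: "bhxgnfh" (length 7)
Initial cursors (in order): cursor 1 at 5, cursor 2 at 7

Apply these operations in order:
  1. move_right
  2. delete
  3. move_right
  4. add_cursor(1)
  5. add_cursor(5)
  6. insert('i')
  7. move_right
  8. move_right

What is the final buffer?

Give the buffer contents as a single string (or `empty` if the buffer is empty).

After op 1 (move_right): buffer="bhxgnfh" (len 7), cursors c1@6 c2@7, authorship .......
After op 2 (delete): buffer="bhxgn" (len 5), cursors c1@5 c2@5, authorship .....
After op 3 (move_right): buffer="bhxgn" (len 5), cursors c1@5 c2@5, authorship .....
After op 4 (add_cursor(1)): buffer="bhxgn" (len 5), cursors c3@1 c1@5 c2@5, authorship .....
After op 5 (add_cursor(5)): buffer="bhxgn" (len 5), cursors c3@1 c1@5 c2@5 c4@5, authorship .....
After op 6 (insert('i')): buffer="bihxgniii" (len 9), cursors c3@2 c1@9 c2@9 c4@9, authorship .3....124
After op 7 (move_right): buffer="bihxgniii" (len 9), cursors c3@3 c1@9 c2@9 c4@9, authorship .3....124
After op 8 (move_right): buffer="bihxgniii" (len 9), cursors c3@4 c1@9 c2@9 c4@9, authorship .3....124

Answer: bihxgniii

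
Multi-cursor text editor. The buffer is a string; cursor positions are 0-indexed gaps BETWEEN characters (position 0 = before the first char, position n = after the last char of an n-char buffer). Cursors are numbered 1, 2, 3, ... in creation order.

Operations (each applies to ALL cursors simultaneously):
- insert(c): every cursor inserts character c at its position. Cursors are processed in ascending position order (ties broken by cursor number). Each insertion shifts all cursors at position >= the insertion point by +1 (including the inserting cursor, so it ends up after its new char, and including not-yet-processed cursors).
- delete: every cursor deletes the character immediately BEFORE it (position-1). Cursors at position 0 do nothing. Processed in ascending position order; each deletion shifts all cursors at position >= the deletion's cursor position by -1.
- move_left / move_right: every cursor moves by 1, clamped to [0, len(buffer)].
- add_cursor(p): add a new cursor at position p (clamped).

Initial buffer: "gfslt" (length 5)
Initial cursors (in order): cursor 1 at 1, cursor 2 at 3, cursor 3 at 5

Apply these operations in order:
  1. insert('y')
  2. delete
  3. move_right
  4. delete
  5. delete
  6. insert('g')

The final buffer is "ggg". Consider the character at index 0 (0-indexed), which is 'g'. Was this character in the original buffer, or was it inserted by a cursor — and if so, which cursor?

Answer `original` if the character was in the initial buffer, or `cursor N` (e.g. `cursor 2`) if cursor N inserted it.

After op 1 (insert('y')): buffer="gyfsylty" (len 8), cursors c1@2 c2@5 c3@8, authorship .1..2..3
After op 2 (delete): buffer="gfslt" (len 5), cursors c1@1 c2@3 c3@5, authorship .....
After op 3 (move_right): buffer="gfslt" (len 5), cursors c1@2 c2@4 c3@5, authorship .....
After op 4 (delete): buffer="gs" (len 2), cursors c1@1 c2@2 c3@2, authorship ..
After op 5 (delete): buffer="" (len 0), cursors c1@0 c2@0 c3@0, authorship 
After op 6 (insert('g')): buffer="ggg" (len 3), cursors c1@3 c2@3 c3@3, authorship 123
Authorship (.=original, N=cursor N): 1 2 3
Index 0: author = 1

Answer: cursor 1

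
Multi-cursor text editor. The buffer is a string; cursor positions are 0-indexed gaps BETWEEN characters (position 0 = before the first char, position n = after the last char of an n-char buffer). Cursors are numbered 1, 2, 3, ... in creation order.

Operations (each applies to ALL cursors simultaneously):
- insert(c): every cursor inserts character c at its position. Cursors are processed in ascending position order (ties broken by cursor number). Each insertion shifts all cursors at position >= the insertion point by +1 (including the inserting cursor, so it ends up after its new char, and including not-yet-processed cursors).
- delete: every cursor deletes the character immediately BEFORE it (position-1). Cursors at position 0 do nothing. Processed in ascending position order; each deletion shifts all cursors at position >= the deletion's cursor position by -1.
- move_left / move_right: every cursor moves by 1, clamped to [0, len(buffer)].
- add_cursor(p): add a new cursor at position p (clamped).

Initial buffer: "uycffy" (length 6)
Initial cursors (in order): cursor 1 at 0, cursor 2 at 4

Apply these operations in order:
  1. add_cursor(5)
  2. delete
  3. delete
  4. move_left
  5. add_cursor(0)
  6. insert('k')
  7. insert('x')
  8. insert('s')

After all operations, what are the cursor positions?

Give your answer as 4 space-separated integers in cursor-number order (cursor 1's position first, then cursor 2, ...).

After op 1 (add_cursor(5)): buffer="uycffy" (len 6), cursors c1@0 c2@4 c3@5, authorship ......
After op 2 (delete): buffer="uycy" (len 4), cursors c1@0 c2@3 c3@3, authorship ....
After op 3 (delete): buffer="uy" (len 2), cursors c1@0 c2@1 c3@1, authorship ..
After op 4 (move_left): buffer="uy" (len 2), cursors c1@0 c2@0 c3@0, authorship ..
After op 5 (add_cursor(0)): buffer="uy" (len 2), cursors c1@0 c2@0 c3@0 c4@0, authorship ..
After op 6 (insert('k')): buffer="kkkkuy" (len 6), cursors c1@4 c2@4 c3@4 c4@4, authorship 1234..
After op 7 (insert('x')): buffer="kkkkxxxxuy" (len 10), cursors c1@8 c2@8 c3@8 c4@8, authorship 12341234..
After op 8 (insert('s')): buffer="kkkkxxxxssssuy" (len 14), cursors c1@12 c2@12 c3@12 c4@12, authorship 123412341234..

Answer: 12 12 12 12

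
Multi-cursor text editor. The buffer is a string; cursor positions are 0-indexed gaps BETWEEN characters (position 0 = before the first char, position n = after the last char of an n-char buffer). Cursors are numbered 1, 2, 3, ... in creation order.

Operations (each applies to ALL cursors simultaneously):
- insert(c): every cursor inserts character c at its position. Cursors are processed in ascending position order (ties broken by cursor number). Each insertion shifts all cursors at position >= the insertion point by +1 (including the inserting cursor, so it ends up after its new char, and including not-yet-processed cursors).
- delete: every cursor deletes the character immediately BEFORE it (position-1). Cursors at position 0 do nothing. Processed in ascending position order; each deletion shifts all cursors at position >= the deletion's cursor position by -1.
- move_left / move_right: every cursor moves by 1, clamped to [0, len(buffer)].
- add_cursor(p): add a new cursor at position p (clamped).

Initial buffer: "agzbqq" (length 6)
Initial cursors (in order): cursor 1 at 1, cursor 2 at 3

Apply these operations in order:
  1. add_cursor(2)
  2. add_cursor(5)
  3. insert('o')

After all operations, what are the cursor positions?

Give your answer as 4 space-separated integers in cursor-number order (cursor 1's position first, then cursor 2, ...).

After op 1 (add_cursor(2)): buffer="agzbqq" (len 6), cursors c1@1 c3@2 c2@3, authorship ......
After op 2 (add_cursor(5)): buffer="agzbqq" (len 6), cursors c1@1 c3@2 c2@3 c4@5, authorship ......
After op 3 (insert('o')): buffer="aogozobqoq" (len 10), cursors c1@2 c3@4 c2@6 c4@9, authorship .1.3.2..4.

Answer: 2 6 4 9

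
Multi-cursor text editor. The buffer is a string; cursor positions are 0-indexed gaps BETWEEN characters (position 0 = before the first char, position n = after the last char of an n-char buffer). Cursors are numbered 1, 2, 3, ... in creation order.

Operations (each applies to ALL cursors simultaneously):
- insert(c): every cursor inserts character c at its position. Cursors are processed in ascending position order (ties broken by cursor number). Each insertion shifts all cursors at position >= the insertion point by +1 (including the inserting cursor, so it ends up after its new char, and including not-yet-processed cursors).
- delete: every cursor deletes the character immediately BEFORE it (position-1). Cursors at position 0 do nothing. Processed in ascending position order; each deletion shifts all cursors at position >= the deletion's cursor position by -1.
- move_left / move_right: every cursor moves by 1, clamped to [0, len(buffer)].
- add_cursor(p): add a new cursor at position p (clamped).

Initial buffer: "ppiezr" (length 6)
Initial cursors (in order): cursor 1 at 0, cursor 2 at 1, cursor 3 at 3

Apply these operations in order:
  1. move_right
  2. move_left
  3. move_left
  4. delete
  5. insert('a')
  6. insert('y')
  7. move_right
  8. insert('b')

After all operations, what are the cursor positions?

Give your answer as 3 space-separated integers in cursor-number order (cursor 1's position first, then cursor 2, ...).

After op 1 (move_right): buffer="ppiezr" (len 6), cursors c1@1 c2@2 c3@4, authorship ......
After op 2 (move_left): buffer="ppiezr" (len 6), cursors c1@0 c2@1 c3@3, authorship ......
After op 3 (move_left): buffer="ppiezr" (len 6), cursors c1@0 c2@0 c3@2, authorship ......
After op 4 (delete): buffer="piezr" (len 5), cursors c1@0 c2@0 c3@1, authorship .....
After op 5 (insert('a')): buffer="aapaiezr" (len 8), cursors c1@2 c2@2 c3@4, authorship 12.3....
After op 6 (insert('y')): buffer="aayypayiezr" (len 11), cursors c1@4 c2@4 c3@7, authorship 1212.33....
After op 7 (move_right): buffer="aayypayiezr" (len 11), cursors c1@5 c2@5 c3@8, authorship 1212.33....
After op 8 (insert('b')): buffer="aayypbbayibezr" (len 14), cursors c1@7 c2@7 c3@11, authorship 1212.1233.3...

Answer: 7 7 11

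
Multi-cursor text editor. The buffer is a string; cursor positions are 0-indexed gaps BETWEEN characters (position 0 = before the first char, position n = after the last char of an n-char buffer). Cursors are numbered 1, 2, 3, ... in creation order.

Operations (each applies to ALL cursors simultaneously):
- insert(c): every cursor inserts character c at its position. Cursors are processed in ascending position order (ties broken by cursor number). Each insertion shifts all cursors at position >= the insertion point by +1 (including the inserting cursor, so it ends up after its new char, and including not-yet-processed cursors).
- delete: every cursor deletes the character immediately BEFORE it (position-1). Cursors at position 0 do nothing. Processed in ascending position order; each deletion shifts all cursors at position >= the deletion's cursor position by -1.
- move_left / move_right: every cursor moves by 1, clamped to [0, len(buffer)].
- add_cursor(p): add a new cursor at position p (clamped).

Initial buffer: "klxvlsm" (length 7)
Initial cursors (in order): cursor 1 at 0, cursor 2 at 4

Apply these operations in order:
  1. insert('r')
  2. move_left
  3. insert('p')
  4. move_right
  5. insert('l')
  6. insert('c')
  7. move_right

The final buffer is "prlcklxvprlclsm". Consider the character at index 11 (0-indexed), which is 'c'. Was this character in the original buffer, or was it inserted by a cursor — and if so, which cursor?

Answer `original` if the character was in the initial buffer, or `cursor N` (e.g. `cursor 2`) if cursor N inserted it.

After op 1 (insert('r')): buffer="rklxvrlsm" (len 9), cursors c1@1 c2@6, authorship 1....2...
After op 2 (move_left): buffer="rklxvrlsm" (len 9), cursors c1@0 c2@5, authorship 1....2...
After op 3 (insert('p')): buffer="prklxvprlsm" (len 11), cursors c1@1 c2@7, authorship 11....22...
After op 4 (move_right): buffer="prklxvprlsm" (len 11), cursors c1@2 c2@8, authorship 11....22...
After op 5 (insert('l')): buffer="prlklxvprllsm" (len 13), cursors c1@3 c2@10, authorship 111....222...
After op 6 (insert('c')): buffer="prlcklxvprlclsm" (len 15), cursors c1@4 c2@12, authorship 1111....2222...
After op 7 (move_right): buffer="prlcklxvprlclsm" (len 15), cursors c1@5 c2@13, authorship 1111....2222...
Authorship (.=original, N=cursor N): 1 1 1 1 . . . . 2 2 2 2 . . .
Index 11: author = 2

Answer: cursor 2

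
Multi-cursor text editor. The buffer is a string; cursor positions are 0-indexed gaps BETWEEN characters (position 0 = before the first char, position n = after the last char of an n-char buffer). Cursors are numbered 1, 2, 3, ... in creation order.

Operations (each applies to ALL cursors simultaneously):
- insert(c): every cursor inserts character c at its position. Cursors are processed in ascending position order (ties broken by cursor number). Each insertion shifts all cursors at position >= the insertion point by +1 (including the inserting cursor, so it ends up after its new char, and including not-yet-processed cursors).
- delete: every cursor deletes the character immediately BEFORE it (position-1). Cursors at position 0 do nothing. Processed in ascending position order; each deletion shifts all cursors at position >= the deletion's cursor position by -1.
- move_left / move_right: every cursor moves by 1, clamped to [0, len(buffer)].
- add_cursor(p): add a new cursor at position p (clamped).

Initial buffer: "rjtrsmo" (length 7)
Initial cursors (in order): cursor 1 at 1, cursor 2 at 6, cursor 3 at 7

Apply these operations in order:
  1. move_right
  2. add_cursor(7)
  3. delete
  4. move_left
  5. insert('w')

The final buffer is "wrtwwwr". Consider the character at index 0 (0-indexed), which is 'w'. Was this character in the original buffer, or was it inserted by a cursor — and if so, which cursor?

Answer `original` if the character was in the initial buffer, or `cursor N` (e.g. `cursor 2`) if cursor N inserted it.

Answer: cursor 1

Derivation:
After op 1 (move_right): buffer="rjtrsmo" (len 7), cursors c1@2 c2@7 c3@7, authorship .......
After op 2 (add_cursor(7)): buffer="rjtrsmo" (len 7), cursors c1@2 c2@7 c3@7 c4@7, authorship .......
After op 3 (delete): buffer="rtr" (len 3), cursors c1@1 c2@3 c3@3 c4@3, authorship ...
After op 4 (move_left): buffer="rtr" (len 3), cursors c1@0 c2@2 c3@2 c4@2, authorship ...
After op 5 (insert('w')): buffer="wrtwwwr" (len 7), cursors c1@1 c2@6 c3@6 c4@6, authorship 1..234.
Authorship (.=original, N=cursor N): 1 . . 2 3 4 .
Index 0: author = 1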